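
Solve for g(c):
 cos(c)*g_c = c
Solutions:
 g(c) = C1 + Integral(c/cos(c), c)


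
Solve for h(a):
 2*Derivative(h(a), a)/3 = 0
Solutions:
 h(a) = C1


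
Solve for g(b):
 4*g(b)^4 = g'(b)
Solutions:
 g(b) = (-1/(C1 + 12*b))^(1/3)
 g(b) = (-1/(C1 + 4*b))^(1/3)*(-3^(2/3) - 3*3^(1/6)*I)/6
 g(b) = (-1/(C1 + 4*b))^(1/3)*(-3^(2/3) + 3*3^(1/6)*I)/6


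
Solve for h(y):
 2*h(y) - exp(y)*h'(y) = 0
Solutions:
 h(y) = C1*exp(-2*exp(-y))


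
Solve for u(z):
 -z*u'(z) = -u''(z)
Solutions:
 u(z) = C1 + C2*erfi(sqrt(2)*z/2)


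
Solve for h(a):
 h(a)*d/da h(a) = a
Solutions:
 h(a) = -sqrt(C1 + a^2)
 h(a) = sqrt(C1 + a^2)


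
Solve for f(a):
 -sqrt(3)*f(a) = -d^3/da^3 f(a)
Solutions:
 f(a) = C3*exp(3^(1/6)*a) + (C1*sin(3^(2/3)*a/2) + C2*cos(3^(2/3)*a/2))*exp(-3^(1/6)*a/2)


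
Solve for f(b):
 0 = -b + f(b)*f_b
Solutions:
 f(b) = -sqrt(C1 + b^2)
 f(b) = sqrt(C1 + b^2)


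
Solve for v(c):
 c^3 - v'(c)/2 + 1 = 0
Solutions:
 v(c) = C1 + c^4/2 + 2*c


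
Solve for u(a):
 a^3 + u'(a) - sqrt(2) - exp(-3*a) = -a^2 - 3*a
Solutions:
 u(a) = C1 - a^4/4 - a^3/3 - 3*a^2/2 + sqrt(2)*a - exp(-3*a)/3


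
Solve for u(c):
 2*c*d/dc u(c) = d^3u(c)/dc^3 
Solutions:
 u(c) = C1 + Integral(C2*airyai(2^(1/3)*c) + C3*airybi(2^(1/3)*c), c)


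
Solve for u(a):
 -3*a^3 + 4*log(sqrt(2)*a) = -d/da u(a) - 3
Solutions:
 u(a) = C1 + 3*a^4/4 - 4*a*log(a) - a*log(4) + a


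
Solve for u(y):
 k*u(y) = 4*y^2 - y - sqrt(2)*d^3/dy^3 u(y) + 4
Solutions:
 u(y) = C1*exp(2^(5/6)*y*(-k)^(1/3)/2) + C2*exp(2^(5/6)*y*(-k)^(1/3)*(-1 + sqrt(3)*I)/4) + C3*exp(-2^(5/6)*y*(-k)^(1/3)*(1 + sqrt(3)*I)/4) + 4*y^2/k - y/k + 4/k


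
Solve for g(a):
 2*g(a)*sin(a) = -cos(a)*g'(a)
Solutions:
 g(a) = C1*cos(a)^2


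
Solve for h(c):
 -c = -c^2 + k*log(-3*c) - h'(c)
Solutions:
 h(c) = C1 - c^3/3 + c^2/2 + c*k*log(-c) + c*k*(-1 + log(3))


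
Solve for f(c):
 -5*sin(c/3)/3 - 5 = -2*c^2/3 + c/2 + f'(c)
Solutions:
 f(c) = C1 + 2*c^3/9 - c^2/4 - 5*c + 5*cos(c/3)


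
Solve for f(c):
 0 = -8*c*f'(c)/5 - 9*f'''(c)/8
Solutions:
 f(c) = C1 + Integral(C2*airyai(-4*75^(1/3)*c/15) + C3*airybi(-4*75^(1/3)*c/15), c)


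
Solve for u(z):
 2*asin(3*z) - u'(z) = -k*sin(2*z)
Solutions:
 u(z) = C1 - k*cos(2*z)/2 + 2*z*asin(3*z) + 2*sqrt(1 - 9*z^2)/3


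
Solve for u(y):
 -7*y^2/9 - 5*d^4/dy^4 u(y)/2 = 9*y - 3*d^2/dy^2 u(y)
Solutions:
 u(y) = C1 + C2*y + C3*exp(-sqrt(30)*y/5) + C4*exp(sqrt(30)*y/5) + 7*y^4/324 + y^3/2 + 35*y^2/162


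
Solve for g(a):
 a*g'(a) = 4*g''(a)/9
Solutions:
 g(a) = C1 + C2*erfi(3*sqrt(2)*a/4)


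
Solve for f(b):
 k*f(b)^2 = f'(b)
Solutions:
 f(b) = -1/(C1 + b*k)


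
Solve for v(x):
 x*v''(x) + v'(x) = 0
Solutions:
 v(x) = C1 + C2*log(x)


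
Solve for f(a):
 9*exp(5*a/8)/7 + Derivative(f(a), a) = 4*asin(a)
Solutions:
 f(a) = C1 + 4*a*asin(a) + 4*sqrt(1 - a^2) - 72*exp(5*a/8)/35


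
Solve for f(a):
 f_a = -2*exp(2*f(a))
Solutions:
 f(a) = log(-sqrt(-1/(C1 - 2*a))) - log(2)/2
 f(a) = log(-1/(C1 - 2*a))/2 - log(2)/2


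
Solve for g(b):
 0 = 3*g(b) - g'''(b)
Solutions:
 g(b) = C3*exp(3^(1/3)*b) + (C1*sin(3^(5/6)*b/2) + C2*cos(3^(5/6)*b/2))*exp(-3^(1/3)*b/2)


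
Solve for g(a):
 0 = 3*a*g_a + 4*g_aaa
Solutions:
 g(a) = C1 + Integral(C2*airyai(-6^(1/3)*a/2) + C3*airybi(-6^(1/3)*a/2), a)


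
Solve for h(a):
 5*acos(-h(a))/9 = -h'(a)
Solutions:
 Integral(1/acos(-_y), (_y, h(a))) = C1 - 5*a/9


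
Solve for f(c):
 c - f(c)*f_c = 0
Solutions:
 f(c) = -sqrt(C1 + c^2)
 f(c) = sqrt(C1 + c^2)


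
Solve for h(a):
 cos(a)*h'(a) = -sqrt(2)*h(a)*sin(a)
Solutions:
 h(a) = C1*cos(a)^(sqrt(2))


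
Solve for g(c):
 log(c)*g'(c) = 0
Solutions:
 g(c) = C1


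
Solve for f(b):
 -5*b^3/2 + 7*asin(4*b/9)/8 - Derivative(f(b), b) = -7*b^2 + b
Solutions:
 f(b) = C1 - 5*b^4/8 + 7*b^3/3 - b^2/2 + 7*b*asin(4*b/9)/8 + 7*sqrt(81 - 16*b^2)/32


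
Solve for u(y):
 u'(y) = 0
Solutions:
 u(y) = C1


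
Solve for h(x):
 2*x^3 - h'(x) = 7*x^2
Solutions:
 h(x) = C1 + x^4/2 - 7*x^3/3


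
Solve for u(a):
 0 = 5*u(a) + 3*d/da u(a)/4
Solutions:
 u(a) = C1*exp(-20*a/3)


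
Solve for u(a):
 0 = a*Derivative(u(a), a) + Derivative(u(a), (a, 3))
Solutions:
 u(a) = C1 + Integral(C2*airyai(-a) + C3*airybi(-a), a)


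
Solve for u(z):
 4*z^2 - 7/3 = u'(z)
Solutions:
 u(z) = C1 + 4*z^3/3 - 7*z/3


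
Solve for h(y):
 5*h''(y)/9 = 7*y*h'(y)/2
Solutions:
 h(y) = C1 + C2*erfi(3*sqrt(35)*y/10)


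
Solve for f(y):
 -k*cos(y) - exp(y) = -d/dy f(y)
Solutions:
 f(y) = C1 + k*sin(y) + exp(y)


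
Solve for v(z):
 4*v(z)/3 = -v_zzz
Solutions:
 v(z) = C3*exp(-6^(2/3)*z/3) + (C1*sin(2^(2/3)*3^(1/6)*z/2) + C2*cos(2^(2/3)*3^(1/6)*z/2))*exp(6^(2/3)*z/6)


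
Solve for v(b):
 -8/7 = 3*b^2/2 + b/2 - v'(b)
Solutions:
 v(b) = C1 + b^3/2 + b^2/4 + 8*b/7


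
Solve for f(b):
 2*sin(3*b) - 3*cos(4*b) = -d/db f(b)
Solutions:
 f(b) = C1 + 3*sin(4*b)/4 + 2*cos(3*b)/3


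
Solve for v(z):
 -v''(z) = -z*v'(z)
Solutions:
 v(z) = C1 + C2*erfi(sqrt(2)*z/2)


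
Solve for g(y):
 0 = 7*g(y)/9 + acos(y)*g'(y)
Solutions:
 g(y) = C1*exp(-7*Integral(1/acos(y), y)/9)


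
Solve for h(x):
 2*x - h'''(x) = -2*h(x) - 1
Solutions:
 h(x) = C3*exp(2^(1/3)*x) - x + (C1*sin(2^(1/3)*sqrt(3)*x/2) + C2*cos(2^(1/3)*sqrt(3)*x/2))*exp(-2^(1/3)*x/2) - 1/2


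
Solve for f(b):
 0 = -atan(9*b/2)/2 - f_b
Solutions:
 f(b) = C1 - b*atan(9*b/2)/2 + log(81*b^2 + 4)/18


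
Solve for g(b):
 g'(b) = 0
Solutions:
 g(b) = C1


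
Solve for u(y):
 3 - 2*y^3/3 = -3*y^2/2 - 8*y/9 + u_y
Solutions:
 u(y) = C1 - y^4/6 + y^3/2 + 4*y^2/9 + 3*y


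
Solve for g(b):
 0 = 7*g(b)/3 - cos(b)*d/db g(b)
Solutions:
 g(b) = C1*(sin(b) + 1)^(7/6)/(sin(b) - 1)^(7/6)


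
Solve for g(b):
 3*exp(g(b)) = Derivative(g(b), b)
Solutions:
 g(b) = log(-1/(C1 + 3*b))


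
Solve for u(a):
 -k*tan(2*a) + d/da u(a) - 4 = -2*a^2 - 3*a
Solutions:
 u(a) = C1 - 2*a^3/3 - 3*a^2/2 + 4*a - k*log(cos(2*a))/2


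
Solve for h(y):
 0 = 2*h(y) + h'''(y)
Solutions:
 h(y) = C3*exp(-2^(1/3)*y) + (C1*sin(2^(1/3)*sqrt(3)*y/2) + C2*cos(2^(1/3)*sqrt(3)*y/2))*exp(2^(1/3)*y/2)


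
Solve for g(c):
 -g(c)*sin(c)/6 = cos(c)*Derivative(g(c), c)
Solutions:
 g(c) = C1*cos(c)^(1/6)


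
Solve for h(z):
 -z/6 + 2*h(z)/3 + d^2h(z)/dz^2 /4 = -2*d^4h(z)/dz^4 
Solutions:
 h(z) = z/4 + (C1*sin(3^(3/4)*z*cos(atan(sqrt(759)/3)/2)/3) + C2*cos(3^(3/4)*z*cos(atan(sqrt(759)/3)/2)/3))*exp(-3^(3/4)*z*sin(atan(sqrt(759)/3)/2)/3) + (C3*sin(3^(3/4)*z*cos(atan(sqrt(759)/3)/2)/3) + C4*cos(3^(3/4)*z*cos(atan(sqrt(759)/3)/2)/3))*exp(3^(3/4)*z*sin(atan(sqrt(759)/3)/2)/3)


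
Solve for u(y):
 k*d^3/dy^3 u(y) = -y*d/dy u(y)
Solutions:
 u(y) = C1 + Integral(C2*airyai(y*(-1/k)^(1/3)) + C3*airybi(y*(-1/k)^(1/3)), y)


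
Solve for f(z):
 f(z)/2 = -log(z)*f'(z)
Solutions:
 f(z) = C1*exp(-li(z)/2)


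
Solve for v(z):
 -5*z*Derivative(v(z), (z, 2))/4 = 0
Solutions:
 v(z) = C1 + C2*z


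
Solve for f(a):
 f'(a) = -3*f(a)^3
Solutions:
 f(a) = -sqrt(2)*sqrt(-1/(C1 - 3*a))/2
 f(a) = sqrt(2)*sqrt(-1/(C1 - 3*a))/2


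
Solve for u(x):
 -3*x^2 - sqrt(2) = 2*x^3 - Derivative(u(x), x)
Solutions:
 u(x) = C1 + x^4/2 + x^3 + sqrt(2)*x


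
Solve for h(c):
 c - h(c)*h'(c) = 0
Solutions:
 h(c) = -sqrt(C1 + c^2)
 h(c) = sqrt(C1 + c^2)


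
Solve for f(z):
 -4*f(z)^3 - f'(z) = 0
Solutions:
 f(z) = -sqrt(2)*sqrt(-1/(C1 - 4*z))/2
 f(z) = sqrt(2)*sqrt(-1/(C1 - 4*z))/2


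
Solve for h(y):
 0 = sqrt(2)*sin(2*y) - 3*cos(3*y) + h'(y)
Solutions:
 h(y) = C1 + sin(3*y) + sqrt(2)*cos(2*y)/2


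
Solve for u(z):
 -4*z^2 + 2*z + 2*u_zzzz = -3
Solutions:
 u(z) = C1 + C2*z + C3*z^2 + C4*z^3 + z^6/180 - z^5/120 - z^4/16


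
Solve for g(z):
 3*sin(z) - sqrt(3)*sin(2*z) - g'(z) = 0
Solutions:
 g(z) = C1 - 3*cos(z) + sqrt(3)*cos(2*z)/2


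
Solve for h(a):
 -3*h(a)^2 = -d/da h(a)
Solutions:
 h(a) = -1/(C1 + 3*a)


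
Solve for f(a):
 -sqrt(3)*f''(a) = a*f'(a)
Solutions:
 f(a) = C1 + C2*erf(sqrt(2)*3^(3/4)*a/6)


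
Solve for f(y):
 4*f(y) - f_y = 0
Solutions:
 f(y) = C1*exp(4*y)


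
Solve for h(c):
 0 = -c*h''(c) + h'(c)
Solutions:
 h(c) = C1 + C2*c^2


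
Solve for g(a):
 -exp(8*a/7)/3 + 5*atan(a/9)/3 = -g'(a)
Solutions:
 g(a) = C1 - 5*a*atan(a/9)/3 + 7*exp(8*a/7)/24 + 15*log(a^2 + 81)/2


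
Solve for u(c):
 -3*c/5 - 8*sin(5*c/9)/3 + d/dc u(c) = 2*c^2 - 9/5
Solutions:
 u(c) = C1 + 2*c^3/3 + 3*c^2/10 - 9*c/5 - 24*cos(5*c/9)/5


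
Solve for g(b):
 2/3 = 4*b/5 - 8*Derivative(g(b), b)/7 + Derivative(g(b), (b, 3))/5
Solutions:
 g(b) = C1 + C2*exp(-2*sqrt(70)*b/7) + C3*exp(2*sqrt(70)*b/7) + 7*b^2/20 - 7*b/12


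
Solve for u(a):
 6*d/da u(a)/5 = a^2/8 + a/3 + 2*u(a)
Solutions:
 u(a) = C1*exp(5*a/3) - a^2/16 - 29*a/120 - 29/200


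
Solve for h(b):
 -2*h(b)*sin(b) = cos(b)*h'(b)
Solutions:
 h(b) = C1*cos(b)^2


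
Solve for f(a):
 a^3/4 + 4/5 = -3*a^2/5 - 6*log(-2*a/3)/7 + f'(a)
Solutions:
 f(a) = C1 + a^4/16 + a^3/5 + 6*a*log(-a)/7 + 2*a*(-15*log(3) - 1 + 15*log(2))/35


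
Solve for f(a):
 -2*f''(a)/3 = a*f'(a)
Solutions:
 f(a) = C1 + C2*erf(sqrt(3)*a/2)


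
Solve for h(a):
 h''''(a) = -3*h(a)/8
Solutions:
 h(a) = (C1*sin(2^(3/4)*3^(1/4)*a/4) + C2*cos(2^(3/4)*3^(1/4)*a/4))*exp(-2^(3/4)*3^(1/4)*a/4) + (C3*sin(2^(3/4)*3^(1/4)*a/4) + C4*cos(2^(3/4)*3^(1/4)*a/4))*exp(2^(3/4)*3^(1/4)*a/4)


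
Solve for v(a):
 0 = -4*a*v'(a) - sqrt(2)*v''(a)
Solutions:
 v(a) = C1 + C2*erf(2^(1/4)*a)


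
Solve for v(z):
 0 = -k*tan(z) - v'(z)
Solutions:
 v(z) = C1 + k*log(cos(z))


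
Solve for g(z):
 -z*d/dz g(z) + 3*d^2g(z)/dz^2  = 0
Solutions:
 g(z) = C1 + C2*erfi(sqrt(6)*z/6)


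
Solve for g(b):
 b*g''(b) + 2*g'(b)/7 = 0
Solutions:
 g(b) = C1 + C2*b^(5/7)


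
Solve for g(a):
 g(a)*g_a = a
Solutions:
 g(a) = -sqrt(C1 + a^2)
 g(a) = sqrt(C1 + a^2)


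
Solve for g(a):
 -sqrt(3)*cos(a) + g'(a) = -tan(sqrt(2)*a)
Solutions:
 g(a) = C1 + sqrt(2)*log(cos(sqrt(2)*a))/2 + sqrt(3)*sin(a)


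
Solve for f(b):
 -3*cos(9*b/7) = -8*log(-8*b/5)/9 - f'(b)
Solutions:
 f(b) = C1 - 8*b*log(-b)/9 - 8*b*log(2)/3 + 8*b/9 + 8*b*log(5)/9 + 7*sin(9*b/7)/3


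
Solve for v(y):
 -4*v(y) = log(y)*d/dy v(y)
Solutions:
 v(y) = C1*exp(-4*li(y))


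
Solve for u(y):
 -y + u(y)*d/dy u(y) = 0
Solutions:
 u(y) = -sqrt(C1 + y^2)
 u(y) = sqrt(C1 + y^2)


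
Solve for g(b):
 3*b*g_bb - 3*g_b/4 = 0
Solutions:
 g(b) = C1 + C2*b^(5/4)


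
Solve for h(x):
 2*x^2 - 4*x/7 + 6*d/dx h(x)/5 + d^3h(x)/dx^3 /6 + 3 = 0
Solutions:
 h(x) = C1 + C2*sin(6*sqrt(5)*x/5) + C3*cos(6*sqrt(5)*x/5) - 5*x^3/9 + 5*x^2/21 - 55*x/27


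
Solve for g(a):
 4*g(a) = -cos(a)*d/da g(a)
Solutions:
 g(a) = C1*(sin(a)^2 - 2*sin(a) + 1)/(sin(a)^2 + 2*sin(a) + 1)


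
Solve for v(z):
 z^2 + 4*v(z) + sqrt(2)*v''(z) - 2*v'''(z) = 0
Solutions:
 v(z) = C1*exp(z*(-18*(sqrt(2)/108 + 1 + sqrt(2)*sqrt(-1 + (sqrt(2) + 108)^2/2)/108)^(1/3) - 1/(sqrt(2)/108 + 1 + sqrt(2)*sqrt(-1 + (sqrt(2) + 108)^2/2)/108)^(1/3) + 6*sqrt(2))/36)*sin(sqrt(3)*z*(-18*(sqrt(2)/108 + 1 + sqrt(2)*sqrt(-1 + 1458*(-2 - sqrt(2)/54)^2)/108)^(1/3) + (sqrt(2)/108 + 1 + sqrt(2)*sqrt(-1 + 1458*(-2 - sqrt(2)/54)^2)/108)^(-1/3))/36) + C2*exp(z*(-18*(sqrt(2)/108 + 1 + sqrt(2)*sqrt(-1 + (sqrt(2) + 108)^2/2)/108)^(1/3) - 1/(sqrt(2)/108 + 1 + sqrt(2)*sqrt(-1 + (sqrt(2) + 108)^2/2)/108)^(1/3) + 6*sqrt(2))/36)*cos(sqrt(3)*z*(-18*(sqrt(2)/108 + 1 + sqrt(2)*sqrt(-1 + 1458*(-2 - sqrt(2)/54)^2)/108)^(1/3) + (sqrt(2)/108 + 1 + sqrt(2)*sqrt(-1 + 1458*(-2 - sqrt(2)/54)^2)/108)^(-1/3))/36) + C3*exp(z*(1/(18*(sqrt(2)/108 + 1 + sqrt(2)*sqrt(-1 + (sqrt(2) + 108)^2/2)/108)^(1/3)) + sqrt(2)/6 + (sqrt(2)/108 + 1 + sqrt(2)*sqrt(-1 + (sqrt(2) + 108)^2/2)/108)^(1/3))) - z^2/4 + sqrt(2)/8


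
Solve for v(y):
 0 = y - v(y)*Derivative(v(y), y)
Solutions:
 v(y) = -sqrt(C1 + y^2)
 v(y) = sqrt(C1 + y^2)


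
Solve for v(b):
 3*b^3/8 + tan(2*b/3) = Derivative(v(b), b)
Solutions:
 v(b) = C1 + 3*b^4/32 - 3*log(cos(2*b/3))/2


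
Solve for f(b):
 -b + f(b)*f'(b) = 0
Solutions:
 f(b) = -sqrt(C1 + b^2)
 f(b) = sqrt(C1 + b^2)


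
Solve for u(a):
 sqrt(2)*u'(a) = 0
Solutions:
 u(a) = C1


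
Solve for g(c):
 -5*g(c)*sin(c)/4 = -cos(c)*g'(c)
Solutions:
 g(c) = C1/cos(c)^(5/4)


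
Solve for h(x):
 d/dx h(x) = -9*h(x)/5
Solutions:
 h(x) = C1*exp(-9*x/5)


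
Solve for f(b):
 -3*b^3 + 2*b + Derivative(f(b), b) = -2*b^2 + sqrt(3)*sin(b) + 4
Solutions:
 f(b) = C1 + 3*b^4/4 - 2*b^3/3 - b^2 + 4*b - sqrt(3)*cos(b)


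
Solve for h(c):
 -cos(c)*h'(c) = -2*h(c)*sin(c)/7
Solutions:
 h(c) = C1/cos(c)^(2/7)


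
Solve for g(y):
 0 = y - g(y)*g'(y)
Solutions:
 g(y) = -sqrt(C1 + y^2)
 g(y) = sqrt(C1 + y^2)


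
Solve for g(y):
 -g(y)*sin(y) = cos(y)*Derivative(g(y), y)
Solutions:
 g(y) = C1*cos(y)


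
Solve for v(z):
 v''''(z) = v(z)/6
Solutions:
 v(z) = C1*exp(-6^(3/4)*z/6) + C2*exp(6^(3/4)*z/6) + C3*sin(6^(3/4)*z/6) + C4*cos(6^(3/4)*z/6)


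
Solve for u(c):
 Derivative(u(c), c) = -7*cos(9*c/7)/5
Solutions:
 u(c) = C1 - 49*sin(9*c/7)/45


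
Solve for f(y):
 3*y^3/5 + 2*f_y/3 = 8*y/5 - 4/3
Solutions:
 f(y) = C1 - 9*y^4/40 + 6*y^2/5 - 2*y


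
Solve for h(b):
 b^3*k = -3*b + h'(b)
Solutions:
 h(b) = C1 + b^4*k/4 + 3*b^2/2


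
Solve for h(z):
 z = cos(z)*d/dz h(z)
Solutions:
 h(z) = C1 + Integral(z/cos(z), z)


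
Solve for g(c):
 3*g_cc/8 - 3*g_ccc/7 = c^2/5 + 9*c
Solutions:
 g(c) = C1 + C2*c + C3*exp(7*c/8) + 2*c^4/45 + 1324*c^3/315 + 10592*c^2/735


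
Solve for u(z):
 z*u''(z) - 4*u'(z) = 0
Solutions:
 u(z) = C1 + C2*z^5


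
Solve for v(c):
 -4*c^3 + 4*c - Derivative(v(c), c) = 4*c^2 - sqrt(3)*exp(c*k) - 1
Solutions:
 v(c) = C1 - c^4 - 4*c^3/3 + 2*c^2 + c + sqrt(3)*exp(c*k)/k


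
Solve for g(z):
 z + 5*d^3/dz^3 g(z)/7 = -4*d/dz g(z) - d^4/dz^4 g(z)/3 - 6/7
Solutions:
 g(z) = C1 + C2*exp(z*(-10 + 25/(14*sqrt(24234) + 2183)^(1/3) + (14*sqrt(24234) + 2183)^(1/3))/14)*sin(sqrt(3)*z*(-(14*sqrt(24234) + 2183)^(1/3) + 25/(14*sqrt(24234) + 2183)^(1/3))/14) + C3*exp(z*(-10 + 25/(14*sqrt(24234) + 2183)^(1/3) + (14*sqrt(24234) + 2183)^(1/3))/14)*cos(sqrt(3)*z*(-(14*sqrt(24234) + 2183)^(1/3) + 25/(14*sqrt(24234) + 2183)^(1/3))/14) + C4*exp(-z*(25/(14*sqrt(24234) + 2183)^(1/3) + 5 + (14*sqrt(24234) + 2183)^(1/3))/7) - z^2/8 - 3*z/14


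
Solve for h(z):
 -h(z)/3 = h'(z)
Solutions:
 h(z) = C1*exp(-z/3)


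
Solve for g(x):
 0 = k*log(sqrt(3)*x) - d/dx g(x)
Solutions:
 g(x) = C1 + k*x*log(x) - k*x + k*x*log(3)/2


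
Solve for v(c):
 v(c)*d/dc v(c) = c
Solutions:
 v(c) = -sqrt(C1 + c^2)
 v(c) = sqrt(C1 + c^2)


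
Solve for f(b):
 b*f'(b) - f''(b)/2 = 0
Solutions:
 f(b) = C1 + C2*erfi(b)


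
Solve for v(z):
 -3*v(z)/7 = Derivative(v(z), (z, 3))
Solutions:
 v(z) = C3*exp(-3^(1/3)*7^(2/3)*z/7) + (C1*sin(3^(5/6)*7^(2/3)*z/14) + C2*cos(3^(5/6)*7^(2/3)*z/14))*exp(3^(1/3)*7^(2/3)*z/14)


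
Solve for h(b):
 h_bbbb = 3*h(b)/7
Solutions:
 h(b) = C1*exp(-3^(1/4)*7^(3/4)*b/7) + C2*exp(3^(1/4)*7^(3/4)*b/7) + C3*sin(3^(1/4)*7^(3/4)*b/7) + C4*cos(3^(1/4)*7^(3/4)*b/7)


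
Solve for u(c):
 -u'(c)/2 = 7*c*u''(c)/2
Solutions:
 u(c) = C1 + C2*c^(6/7)


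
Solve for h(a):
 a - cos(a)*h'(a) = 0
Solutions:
 h(a) = C1 + Integral(a/cos(a), a)


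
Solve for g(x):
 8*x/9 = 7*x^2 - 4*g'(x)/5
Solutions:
 g(x) = C1 + 35*x^3/12 - 5*x^2/9


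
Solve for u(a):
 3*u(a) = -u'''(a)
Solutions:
 u(a) = C3*exp(-3^(1/3)*a) + (C1*sin(3^(5/6)*a/2) + C2*cos(3^(5/6)*a/2))*exp(3^(1/3)*a/2)


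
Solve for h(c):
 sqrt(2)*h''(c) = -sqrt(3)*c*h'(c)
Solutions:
 h(c) = C1 + C2*erf(6^(1/4)*c/2)


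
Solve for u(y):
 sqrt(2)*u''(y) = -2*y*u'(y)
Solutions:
 u(y) = C1 + C2*erf(2^(3/4)*y/2)


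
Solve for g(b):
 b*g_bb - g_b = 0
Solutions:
 g(b) = C1 + C2*b^2


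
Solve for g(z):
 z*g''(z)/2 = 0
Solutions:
 g(z) = C1 + C2*z


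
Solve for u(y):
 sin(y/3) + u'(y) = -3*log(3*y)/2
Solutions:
 u(y) = C1 - 3*y*log(y)/2 - 3*y*log(3)/2 + 3*y/2 + 3*cos(y/3)


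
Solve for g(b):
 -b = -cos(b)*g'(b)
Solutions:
 g(b) = C1 + Integral(b/cos(b), b)


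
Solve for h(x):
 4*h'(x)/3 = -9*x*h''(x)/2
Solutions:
 h(x) = C1 + C2*x^(19/27)


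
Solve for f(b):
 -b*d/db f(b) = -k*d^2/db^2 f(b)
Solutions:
 f(b) = C1 + C2*erf(sqrt(2)*b*sqrt(-1/k)/2)/sqrt(-1/k)


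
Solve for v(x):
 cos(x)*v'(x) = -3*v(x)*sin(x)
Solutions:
 v(x) = C1*cos(x)^3


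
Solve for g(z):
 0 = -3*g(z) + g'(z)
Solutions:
 g(z) = C1*exp(3*z)


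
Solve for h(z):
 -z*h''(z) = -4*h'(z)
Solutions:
 h(z) = C1 + C2*z^5


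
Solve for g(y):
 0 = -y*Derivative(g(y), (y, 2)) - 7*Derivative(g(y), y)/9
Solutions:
 g(y) = C1 + C2*y^(2/9)


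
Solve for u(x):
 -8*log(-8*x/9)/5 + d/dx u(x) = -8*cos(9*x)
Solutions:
 u(x) = C1 + 8*x*log(-x)/5 - 4*x*log(3) - 8*x/5 + 4*x*log(6)/5 + 4*x*log(2) - 8*sin(9*x)/9


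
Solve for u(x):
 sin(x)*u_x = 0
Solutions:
 u(x) = C1


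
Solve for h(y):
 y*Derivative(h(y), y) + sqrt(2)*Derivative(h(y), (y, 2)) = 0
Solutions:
 h(y) = C1 + C2*erf(2^(1/4)*y/2)


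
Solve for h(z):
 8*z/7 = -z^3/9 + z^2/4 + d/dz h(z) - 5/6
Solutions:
 h(z) = C1 + z^4/36 - z^3/12 + 4*z^2/7 + 5*z/6


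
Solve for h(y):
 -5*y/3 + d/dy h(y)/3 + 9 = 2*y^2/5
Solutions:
 h(y) = C1 + 2*y^3/5 + 5*y^2/2 - 27*y


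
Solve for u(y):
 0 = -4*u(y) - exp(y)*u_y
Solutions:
 u(y) = C1*exp(4*exp(-y))


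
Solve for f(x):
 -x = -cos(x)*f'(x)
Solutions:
 f(x) = C1 + Integral(x/cos(x), x)


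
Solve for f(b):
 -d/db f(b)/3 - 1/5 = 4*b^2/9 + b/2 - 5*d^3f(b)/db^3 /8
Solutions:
 f(b) = C1 + C2*exp(-2*sqrt(30)*b/15) + C3*exp(2*sqrt(30)*b/15) - 4*b^3/9 - 3*b^2/4 - 28*b/5


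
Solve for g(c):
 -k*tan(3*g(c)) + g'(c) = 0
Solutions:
 g(c) = -asin(C1*exp(3*c*k))/3 + pi/3
 g(c) = asin(C1*exp(3*c*k))/3


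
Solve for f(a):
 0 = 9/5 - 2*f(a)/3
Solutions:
 f(a) = 27/10


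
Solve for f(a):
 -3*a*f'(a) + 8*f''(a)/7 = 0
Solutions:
 f(a) = C1 + C2*erfi(sqrt(21)*a/4)


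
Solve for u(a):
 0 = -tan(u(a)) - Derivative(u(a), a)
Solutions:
 u(a) = pi - asin(C1*exp(-a))
 u(a) = asin(C1*exp(-a))


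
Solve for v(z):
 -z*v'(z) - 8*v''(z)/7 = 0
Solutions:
 v(z) = C1 + C2*erf(sqrt(7)*z/4)


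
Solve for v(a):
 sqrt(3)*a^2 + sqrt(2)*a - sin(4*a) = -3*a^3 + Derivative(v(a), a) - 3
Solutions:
 v(a) = C1 + 3*a^4/4 + sqrt(3)*a^3/3 + sqrt(2)*a^2/2 + 3*a + cos(4*a)/4


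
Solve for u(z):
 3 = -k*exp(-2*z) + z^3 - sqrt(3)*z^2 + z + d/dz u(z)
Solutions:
 u(z) = C1 - k*exp(-2*z)/2 - z^4/4 + sqrt(3)*z^3/3 - z^2/2 + 3*z


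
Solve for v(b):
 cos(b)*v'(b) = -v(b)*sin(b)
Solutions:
 v(b) = C1*cos(b)


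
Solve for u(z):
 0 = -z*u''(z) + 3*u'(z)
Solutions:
 u(z) = C1 + C2*z^4


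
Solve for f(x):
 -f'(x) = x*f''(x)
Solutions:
 f(x) = C1 + C2*log(x)


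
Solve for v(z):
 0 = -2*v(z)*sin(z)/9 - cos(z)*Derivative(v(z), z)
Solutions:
 v(z) = C1*cos(z)^(2/9)


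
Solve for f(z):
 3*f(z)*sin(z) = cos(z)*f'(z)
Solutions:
 f(z) = C1/cos(z)^3


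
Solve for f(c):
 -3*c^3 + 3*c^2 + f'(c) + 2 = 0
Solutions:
 f(c) = C1 + 3*c^4/4 - c^3 - 2*c


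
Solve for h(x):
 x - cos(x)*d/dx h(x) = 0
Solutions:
 h(x) = C1 + Integral(x/cos(x), x)


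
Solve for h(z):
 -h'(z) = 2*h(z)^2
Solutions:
 h(z) = 1/(C1 + 2*z)


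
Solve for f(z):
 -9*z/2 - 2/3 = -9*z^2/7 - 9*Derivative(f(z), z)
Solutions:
 f(z) = C1 - z^3/21 + z^2/4 + 2*z/27


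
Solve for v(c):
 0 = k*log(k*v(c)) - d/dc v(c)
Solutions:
 li(k*v(c))/k = C1 + c*k


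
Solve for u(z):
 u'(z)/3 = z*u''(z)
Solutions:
 u(z) = C1 + C2*z^(4/3)


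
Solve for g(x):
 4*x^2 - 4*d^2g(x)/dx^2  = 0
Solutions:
 g(x) = C1 + C2*x + x^4/12


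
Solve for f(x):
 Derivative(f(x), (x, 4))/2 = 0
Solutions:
 f(x) = C1 + C2*x + C3*x^2 + C4*x^3


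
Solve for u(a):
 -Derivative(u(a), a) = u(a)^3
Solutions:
 u(a) = -sqrt(2)*sqrt(-1/(C1 - a))/2
 u(a) = sqrt(2)*sqrt(-1/(C1 - a))/2


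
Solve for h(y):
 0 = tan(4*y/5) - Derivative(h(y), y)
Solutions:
 h(y) = C1 - 5*log(cos(4*y/5))/4


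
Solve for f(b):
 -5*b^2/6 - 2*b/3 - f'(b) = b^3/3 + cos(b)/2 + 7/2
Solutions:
 f(b) = C1 - b^4/12 - 5*b^3/18 - b^2/3 - 7*b/2 - sin(b)/2


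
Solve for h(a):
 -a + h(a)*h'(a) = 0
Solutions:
 h(a) = -sqrt(C1 + a^2)
 h(a) = sqrt(C1 + a^2)


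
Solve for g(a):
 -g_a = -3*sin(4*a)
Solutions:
 g(a) = C1 - 3*cos(4*a)/4


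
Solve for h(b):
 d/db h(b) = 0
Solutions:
 h(b) = C1


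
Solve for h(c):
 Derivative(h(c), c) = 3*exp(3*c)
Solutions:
 h(c) = C1 + exp(3*c)


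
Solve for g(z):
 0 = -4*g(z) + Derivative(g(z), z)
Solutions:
 g(z) = C1*exp(4*z)


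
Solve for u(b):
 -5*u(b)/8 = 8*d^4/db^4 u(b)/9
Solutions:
 u(b) = (C1*sin(sqrt(3)*5^(1/4)*b/4) + C2*cos(sqrt(3)*5^(1/4)*b/4))*exp(-sqrt(3)*5^(1/4)*b/4) + (C3*sin(sqrt(3)*5^(1/4)*b/4) + C4*cos(sqrt(3)*5^(1/4)*b/4))*exp(sqrt(3)*5^(1/4)*b/4)


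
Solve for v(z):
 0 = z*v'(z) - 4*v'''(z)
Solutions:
 v(z) = C1 + Integral(C2*airyai(2^(1/3)*z/2) + C3*airybi(2^(1/3)*z/2), z)


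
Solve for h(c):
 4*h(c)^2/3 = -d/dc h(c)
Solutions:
 h(c) = 3/(C1 + 4*c)


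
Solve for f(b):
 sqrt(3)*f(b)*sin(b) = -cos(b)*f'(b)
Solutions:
 f(b) = C1*cos(b)^(sqrt(3))


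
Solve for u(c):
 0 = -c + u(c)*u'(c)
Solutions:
 u(c) = -sqrt(C1 + c^2)
 u(c) = sqrt(C1 + c^2)


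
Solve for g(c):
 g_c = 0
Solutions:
 g(c) = C1


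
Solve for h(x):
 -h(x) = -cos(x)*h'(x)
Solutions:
 h(x) = C1*sqrt(sin(x) + 1)/sqrt(sin(x) - 1)


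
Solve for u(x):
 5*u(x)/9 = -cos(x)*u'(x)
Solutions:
 u(x) = C1*(sin(x) - 1)^(5/18)/(sin(x) + 1)^(5/18)


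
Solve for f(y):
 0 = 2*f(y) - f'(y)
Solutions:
 f(y) = C1*exp(2*y)


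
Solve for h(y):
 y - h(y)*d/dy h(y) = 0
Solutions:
 h(y) = -sqrt(C1 + y^2)
 h(y) = sqrt(C1 + y^2)


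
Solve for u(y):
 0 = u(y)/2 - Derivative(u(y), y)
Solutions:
 u(y) = C1*exp(y/2)


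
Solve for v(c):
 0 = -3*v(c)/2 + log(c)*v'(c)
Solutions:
 v(c) = C1*exp(3*li(c)/2)


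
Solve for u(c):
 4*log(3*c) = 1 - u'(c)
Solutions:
 u(c) = C1 - 4*c*log(c) - c*log(81) + 5*c


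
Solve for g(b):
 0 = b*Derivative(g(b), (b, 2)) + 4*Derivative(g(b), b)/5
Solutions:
 g(b) = C1 + C2*b^(1/5)


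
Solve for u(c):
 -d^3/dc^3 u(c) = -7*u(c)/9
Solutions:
 u(c) = C3*exp(21^(1/3)*c/3) + (C1*sin(3^(5/6)*7^(1/3)*c/6) + C2*cos(3^(5/6)*7^(1/3)*c/6))*exp(-21^(1/3)*c/6)


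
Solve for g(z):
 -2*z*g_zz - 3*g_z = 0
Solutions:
 g(z) = C1 + C2/sqrt(z)


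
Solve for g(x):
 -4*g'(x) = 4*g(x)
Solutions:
 g(x) = C1*exp(-x)


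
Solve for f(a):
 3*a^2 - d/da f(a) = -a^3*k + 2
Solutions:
 f(a) = C1 + a^4*k/4 + a^3 - 2*a


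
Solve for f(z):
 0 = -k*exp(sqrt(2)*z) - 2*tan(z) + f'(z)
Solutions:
 f(z) = C1 + sqrt(2)*k*exp(sqrt(2)*z)/2 - 2*log(cos(z))


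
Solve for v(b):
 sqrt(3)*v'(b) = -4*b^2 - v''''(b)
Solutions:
 v(b) = C1 + C4*exp(-3^(1/6)*b) - 4*sqrt(3)*b^3/9 + (C2*sin(3^(2/3)*b/2) + C3*cos(3^(2/3)*b/2))*exp(3^(1/6)*b/2)


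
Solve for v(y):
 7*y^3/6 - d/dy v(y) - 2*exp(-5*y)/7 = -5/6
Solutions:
 v(y) = C1 + 7*y^4/24 + 5*y/6 + 2*exp(-5*y)/35


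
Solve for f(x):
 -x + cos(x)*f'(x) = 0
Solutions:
 f(x) = C1 + Integral(x/cos(x), x)


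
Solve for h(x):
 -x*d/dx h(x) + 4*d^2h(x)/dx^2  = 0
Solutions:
 h(x) = C1 + C2*erfi(sqrt(2)*x/4)


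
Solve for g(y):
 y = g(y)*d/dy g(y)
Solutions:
 g(y) = -sqrt(C1 + y^2)
 g(y) = sqrt(C1 + y^2)


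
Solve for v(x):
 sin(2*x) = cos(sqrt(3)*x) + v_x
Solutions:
 v(x) = C1 - sqrt(3)*sin(sqrt(3)*x)/3 - cos(2*x)/2


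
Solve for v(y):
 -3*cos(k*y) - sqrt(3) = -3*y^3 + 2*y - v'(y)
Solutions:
 v(y) = C1 - 3*y^4/4 + y^2 + sqrt(3)*y + 3*sin(k*y)/k


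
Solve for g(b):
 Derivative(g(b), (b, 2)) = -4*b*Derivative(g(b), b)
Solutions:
 g(b) = C1 + C2*erf(sqrt(2)*b)


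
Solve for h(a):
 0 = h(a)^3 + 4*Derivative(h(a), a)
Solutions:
 h(a) = -sqrt(2)*sqrt(-1/(C1 - a))
 h(a) = sqrt(2)*sqrt(-1/(C1 - a))


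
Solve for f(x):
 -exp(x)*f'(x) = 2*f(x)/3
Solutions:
 f(x) = C1*exp(2*exp(-x)/3)


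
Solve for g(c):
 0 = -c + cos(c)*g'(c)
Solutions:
 g(c) = C1 + Integral(c/cos(c), c)


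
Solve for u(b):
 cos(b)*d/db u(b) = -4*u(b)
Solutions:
 u(b) = C1*(sin(b)^2 - 2*sin(b) + 1)/(sin(b)^2 + 2*sin(b) + 1)


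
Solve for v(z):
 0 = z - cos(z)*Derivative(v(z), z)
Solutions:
 v(z) = C1 + Integral(z/cos(z), z)


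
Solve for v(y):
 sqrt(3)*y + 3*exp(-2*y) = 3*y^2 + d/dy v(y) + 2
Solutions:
 v(y) = C1 - y^3 + sqrt(3)*y^2/2 - 2*y - 3*exp(-2*y)/2


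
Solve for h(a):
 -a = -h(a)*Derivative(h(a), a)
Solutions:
 h(a) = -sqrt(C1 + a^2)
 h(a) = sqrt(C1 + a^2)


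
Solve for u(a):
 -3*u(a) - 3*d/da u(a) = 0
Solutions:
 u(a) = C1*exp(-a)


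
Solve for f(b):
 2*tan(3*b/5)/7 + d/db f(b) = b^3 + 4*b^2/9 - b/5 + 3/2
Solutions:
 f(b) = C1 + b^4/4 + 4*b^3/27 - b^2/10 + 3*b/2 + 10*log(cos(3*b/5))/21


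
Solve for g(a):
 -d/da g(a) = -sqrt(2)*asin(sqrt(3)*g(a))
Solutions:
 Integral(1/asin(sqrt(3)*_y), (_y, g(a))) = C1 + sqrt(2)*a


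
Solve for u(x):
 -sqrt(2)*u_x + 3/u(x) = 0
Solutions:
 u(x) = -sqrt(C1 + 3*sqrt(2)*x)
 u(x) = sqrt(C1 + 3*sqrt(2)*x)


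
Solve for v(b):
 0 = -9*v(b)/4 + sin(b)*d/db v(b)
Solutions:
 v(b) = C1*(cos(b) - 1)^(9/8)/(cos(b) + 1)^(9/8)


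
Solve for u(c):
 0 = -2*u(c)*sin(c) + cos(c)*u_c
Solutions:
 u(c) = C1/cos(c)^2


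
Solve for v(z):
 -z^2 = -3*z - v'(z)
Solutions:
 v(z) = C1 + z^3/3 - 3*z^2/2


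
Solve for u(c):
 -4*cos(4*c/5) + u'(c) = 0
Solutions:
 u(c) = C1 + 5*sin(4*c/5)


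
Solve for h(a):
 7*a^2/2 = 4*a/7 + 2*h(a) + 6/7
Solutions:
 h(a) = 7*a^2/4 - 2*a/7 - 3/7


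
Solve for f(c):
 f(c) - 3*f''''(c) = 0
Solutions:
 f(c) = C1*exp(-3^(3/4)*c/3) + C2*exp(3^(3/4)*c/3) + C3*sin(3^(3/4)*c/3) + C4*cos(3^(3/4)*c/3)


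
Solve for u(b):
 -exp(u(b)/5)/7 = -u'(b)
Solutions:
 u(b) = 5*log(-1/(C1 + b)) + 5*log(35)


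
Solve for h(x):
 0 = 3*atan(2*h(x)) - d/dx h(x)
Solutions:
 Integral(1/atan(2*_y), (_y, h(x))) = C1 + 3*x


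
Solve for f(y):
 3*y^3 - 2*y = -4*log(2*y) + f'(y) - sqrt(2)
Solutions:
 f(y) = C1 + 3*y^4/4 - y^2 + 4*y*log(y) - 4*y + sqrt(2)*y + y*log(16)


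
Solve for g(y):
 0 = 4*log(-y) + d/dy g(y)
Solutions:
 g(y) = C1 - 4*y*log(-y) + 4*y


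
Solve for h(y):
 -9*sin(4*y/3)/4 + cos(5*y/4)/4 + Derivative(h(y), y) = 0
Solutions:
 h(y) = C1 - sin(5*y/4)/5 - 27*cos(4*y/3)/16


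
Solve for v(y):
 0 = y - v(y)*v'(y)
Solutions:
 v(y) = -sqrt(C1 + y^2)
 v(y) = sqrt(C1 + y^2)


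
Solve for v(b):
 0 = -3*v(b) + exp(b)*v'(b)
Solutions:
 v(b) = C1*exp(-3*exp(-b))


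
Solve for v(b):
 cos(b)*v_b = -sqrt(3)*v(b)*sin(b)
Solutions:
 v(b) = C1*cos(b)^(sqrt(3))


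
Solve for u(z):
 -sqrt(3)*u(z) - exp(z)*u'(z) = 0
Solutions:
 u(z) = C1*exp(sqrt(3)*exp(-z))


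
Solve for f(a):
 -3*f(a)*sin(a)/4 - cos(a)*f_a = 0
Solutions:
 f(a) = C1*cos(a)^(3/4)


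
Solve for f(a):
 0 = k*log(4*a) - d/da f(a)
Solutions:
 f(a) = C1 + a*k*log(a) - a*k + a*k*log(4)


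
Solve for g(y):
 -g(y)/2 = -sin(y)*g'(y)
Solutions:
 g(y) = C1*(cos(y) - 1)^(1/4)/(cos(y) + 1)^(1/4)


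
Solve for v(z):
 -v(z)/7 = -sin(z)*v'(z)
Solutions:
 v(z) = C1*(cos(z) - 1)^(1/14)/(cos(z) + 1)^(1/14)


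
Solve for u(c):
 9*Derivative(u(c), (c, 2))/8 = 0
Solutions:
 u(c) = C1 + C2*c


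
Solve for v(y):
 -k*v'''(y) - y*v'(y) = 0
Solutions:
 v(y) = C1 + Integral(C2*airyai(y*(-1/k)^(1/3)) + C3*airybi(y*(-1/k)^(1/3)), y)


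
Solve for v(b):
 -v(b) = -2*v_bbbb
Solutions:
 v(b) = C1*exp(-2^(3/4)*b/2) + C2*exp(2^(3/4)*b/2) + C3*sin(2^(3/4)*b/2) + C4*cos(2^(3/4)*b/2)


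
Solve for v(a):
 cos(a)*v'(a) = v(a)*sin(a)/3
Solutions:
 v(a) = C1/cos(a)^(1/3)


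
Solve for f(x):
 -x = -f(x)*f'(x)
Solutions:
 f(x) = -sqrt(C1 + x^2)
 f(x) = sqrt(C1 + x^2)


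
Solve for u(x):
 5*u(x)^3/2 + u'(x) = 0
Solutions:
 u(x) = -sqrt(-1/(C1 - 5*x))
 u(x) = sqrt(-1/(C1 - 5*x))


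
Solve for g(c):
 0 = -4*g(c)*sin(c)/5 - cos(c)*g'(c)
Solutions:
 g(c) = C1*cos(c)^(4/5)


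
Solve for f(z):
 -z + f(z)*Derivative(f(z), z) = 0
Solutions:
 f(z) = -sqrt(C1 + z^2)
 f(z) = sqrt(C1 + z^2)


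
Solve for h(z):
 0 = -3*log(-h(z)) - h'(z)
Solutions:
 -li(-h(z)) = C1 - 3*z


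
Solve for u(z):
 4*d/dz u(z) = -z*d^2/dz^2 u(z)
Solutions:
 u(z) = C1 + C2/z^3


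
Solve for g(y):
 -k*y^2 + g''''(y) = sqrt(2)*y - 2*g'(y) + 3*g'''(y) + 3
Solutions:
 g(y) = C1 + k*y^3/6 + 3*k*y/2 + sqrt(2)*y^2/4 + 3*y/2 + (C2 + C3*exp(-sqrt(3)*y) + C4*exp(sqrt(3)*y))*exp(y)


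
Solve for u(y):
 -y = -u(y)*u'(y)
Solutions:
 u(y) = -sqrt(C1 + y^2)
 u(y) = sqrt(C1 + y^2)


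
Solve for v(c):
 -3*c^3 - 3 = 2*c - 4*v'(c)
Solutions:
 v(c) = C1 + 3*c^4/16 + c^2/4 + 3*c/4


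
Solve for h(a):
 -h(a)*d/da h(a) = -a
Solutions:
 h(a) = -sqrt(C1 + a^2)
 h(a) = sqrt(C1 + a^2)


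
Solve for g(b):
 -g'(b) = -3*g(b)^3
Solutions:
 g(b) = -sqrt(2)*sqrt(-1/(C1 + 3*b))/2
 g(b) = sqrt(2)*sqrt(-1/(C1 + 3*b))/2


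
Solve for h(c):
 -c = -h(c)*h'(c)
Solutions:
 h(c) = -sqrt(C1 + c^2)
 h(c) = sqrt(C1 + c^2)


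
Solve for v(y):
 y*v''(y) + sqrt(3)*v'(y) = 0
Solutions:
 v(y) = C1 + C2*y^(1 - sqrt(3))


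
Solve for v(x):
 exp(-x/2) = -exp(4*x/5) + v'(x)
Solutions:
 v(x) = C1 + 5*exp(4*x/5)/4 - 2*exp(-x/2)


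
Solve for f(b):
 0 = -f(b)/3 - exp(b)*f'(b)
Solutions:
 f(b) = C1*exp(exp(-b)/3)


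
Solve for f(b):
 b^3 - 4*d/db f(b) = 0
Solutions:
 f(b) = C1 + b^4/16


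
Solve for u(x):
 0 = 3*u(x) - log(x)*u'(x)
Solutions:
 u(x) = C1*exp(3*li(x))


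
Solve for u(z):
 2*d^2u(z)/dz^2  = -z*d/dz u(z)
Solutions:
 u(z) = C1 + C2*erf(z/2)


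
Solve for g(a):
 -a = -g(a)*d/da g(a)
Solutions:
 g(a) = -sqrt(C1 + a^2)
 g(a) = sqrt(C1 + a^2)


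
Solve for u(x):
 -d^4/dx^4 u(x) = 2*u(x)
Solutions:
 u(x) = (C1*sin(2^(3/4)*x/2) + C2*cos(2^(3/4)*x/2))*exp(-2^(3/4)*x/2) + (C3*sin(2^(3/4)*x/2) + C4*cos(2^(3/4)*x/2))*exp(2^(3/4)*x/2)


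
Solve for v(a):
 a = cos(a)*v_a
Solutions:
 v(a) = C1 + Integral(a/cos(a), a)


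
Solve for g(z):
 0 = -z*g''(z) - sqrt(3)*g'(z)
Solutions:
 g(z) = C1 + C2*z^(1 - sqrt(3))


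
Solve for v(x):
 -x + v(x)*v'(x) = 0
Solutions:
 v(x) = -sqrt(C1 + x^2)
 v(x) = sqrt(C1 + x^2)


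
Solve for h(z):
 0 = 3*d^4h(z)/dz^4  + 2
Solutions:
 h(z) = C1 + C2*z + C3*z^2 + C4*z^3 - z^4/36


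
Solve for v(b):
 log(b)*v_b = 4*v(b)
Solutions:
 v(b) = C1*exp(4*li(b))


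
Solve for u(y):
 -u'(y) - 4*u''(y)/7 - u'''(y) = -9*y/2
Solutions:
 u(y) = C1 + 9*y^2/4 - 18*y/7 + (C2*sin(3*sqrt(5)*y/7) + C3*cos(3*sqrt(5)*y/7))*exp(-2*y/7)


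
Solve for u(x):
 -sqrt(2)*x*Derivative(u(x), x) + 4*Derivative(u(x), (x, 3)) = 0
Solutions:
 u(x) = C1 + Integral(C2*airyai(sqrt(2)*x/2) + C3*airybi(sqrt(2)*x/2), x)


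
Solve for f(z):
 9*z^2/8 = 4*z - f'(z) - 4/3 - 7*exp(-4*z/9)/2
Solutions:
 f(z) = C1 - 3*z^3/8 + 2*z^2 - 4*z/3 + 63*exp(-4*z/9)/8


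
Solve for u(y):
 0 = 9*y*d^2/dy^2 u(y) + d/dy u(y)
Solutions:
 u(y) = C1 + C2*y^(8/9)


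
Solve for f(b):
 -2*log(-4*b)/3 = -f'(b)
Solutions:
 f(b) = C1 + 2*b*log(-b)/3 + 2*b*(-1 + 2*log(2))/3


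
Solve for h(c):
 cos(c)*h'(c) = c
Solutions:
 h(c) = C1 + Integral(c/cos(c), c)


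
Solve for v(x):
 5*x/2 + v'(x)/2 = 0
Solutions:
 v(x) = C1 - 5*x^2/2


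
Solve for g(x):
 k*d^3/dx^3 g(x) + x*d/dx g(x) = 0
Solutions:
 g(x) = C1 + Integral(C2*airyai(x*(-1/k)^(1/3)) + C3*airybi(x*(-1/k)^(1/3)), x)


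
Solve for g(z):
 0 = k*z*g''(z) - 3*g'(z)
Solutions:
 g(z) = C1 + z^(((re(k) + 3)*re(k) + im(k)^2)/(re(k)^2 + im(k)^2))*(C2*sin(3*log(z)*Abs(im(k))/(re(k)^2 + im(k)^2)) + C3*cos(3*log(z)*im(k)/(re(k)^2 + im(k)^2)))


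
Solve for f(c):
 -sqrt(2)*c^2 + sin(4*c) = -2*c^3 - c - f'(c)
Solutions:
 f(c) = C1 - c^4/2 + sqrt(2)*c^3/3 - c^2/2 + cos(4*c)/4


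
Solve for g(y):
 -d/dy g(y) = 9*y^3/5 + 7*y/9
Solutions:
 g(y) = C1 - 9*y^4/20 - 7*y^2/18


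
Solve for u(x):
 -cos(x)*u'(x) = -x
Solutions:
 u(x) = C1 + Integral(x/cos(x), x)


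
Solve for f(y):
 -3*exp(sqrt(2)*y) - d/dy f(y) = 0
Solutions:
 f(y) = C1 - 3*sqrt(2)*exp(sqrt(2)*y)/2


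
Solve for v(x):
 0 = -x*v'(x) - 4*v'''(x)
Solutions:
 v(x) = C1 + Integral(C2*airyai(-2^(1/3)*x/2) + C3*airybi(-2^(1/3)*x/2), x)


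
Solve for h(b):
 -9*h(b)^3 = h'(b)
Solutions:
 h(b) = -sqrt(2)*sqrt(-1/(C1 - 9*b))/2
 h(b) = sqrt(2)*sqrt(-1/(C1 - 9*b))/2


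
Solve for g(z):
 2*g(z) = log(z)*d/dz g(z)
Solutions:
 g(z) = C1*exp(2*li(z))


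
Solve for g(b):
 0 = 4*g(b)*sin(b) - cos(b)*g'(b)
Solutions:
 g(b) = C1/cos(b)^4


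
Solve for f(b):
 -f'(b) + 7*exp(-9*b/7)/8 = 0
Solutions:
 f(b) = C1 - 49*exp(-9*b/7)/72


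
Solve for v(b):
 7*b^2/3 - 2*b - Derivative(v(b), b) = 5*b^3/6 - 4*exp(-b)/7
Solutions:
 v(b) = C1 - 5*b^4/24 + 7*b^3/9 - b^2 - 4*exp(-b)/7


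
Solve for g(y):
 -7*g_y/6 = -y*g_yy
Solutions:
 g(y) = C1 + C2*y^(13/6)


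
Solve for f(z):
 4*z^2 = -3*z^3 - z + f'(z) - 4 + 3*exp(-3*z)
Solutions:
 f(z) = C1 + 3*z^4/4 + 4*z^3/3 + z^2/2 + 4*z + exp(-3*z)


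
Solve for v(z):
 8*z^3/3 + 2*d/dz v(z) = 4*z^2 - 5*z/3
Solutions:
 v(z) = C1 - z^4/3 + 2*z^3/3 - 5*z^2/12


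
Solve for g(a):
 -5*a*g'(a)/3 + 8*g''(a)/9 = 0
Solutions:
 g(a) = C1 + C2*erfi(sqrt(15)*a/4)


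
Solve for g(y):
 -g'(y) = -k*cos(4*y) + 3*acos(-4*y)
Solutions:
 g(y) = C1 + k*sin(4*y)/4 - 3*y*acos(-4*y) - 3*sqrt(1 - 16*y^2)/4


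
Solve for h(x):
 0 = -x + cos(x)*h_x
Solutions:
 h(x) = C1 + Integral(x/cos(x), x)


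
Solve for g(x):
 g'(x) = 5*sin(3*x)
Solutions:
 g(x) = C1 - 5*cos(3*x)/3


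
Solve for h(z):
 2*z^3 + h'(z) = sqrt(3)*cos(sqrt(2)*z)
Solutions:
 h(z) = C1 - z^4/2 + sqrt(6)*sin(sqrt(2)*z)/2


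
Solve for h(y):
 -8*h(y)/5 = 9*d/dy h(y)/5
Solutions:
 h(y) = C1*exp(-8*y/9)


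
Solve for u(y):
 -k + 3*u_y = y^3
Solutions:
 u(y) = C1 + k*y/3 + y^4/12


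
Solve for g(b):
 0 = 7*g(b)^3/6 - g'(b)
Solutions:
 g(b) = -sqrt(3)*sqrt(-1/(C1 + 7*b))
 g(b) = sqrt(3)*sqrt(-1/(C1 + 7*b))


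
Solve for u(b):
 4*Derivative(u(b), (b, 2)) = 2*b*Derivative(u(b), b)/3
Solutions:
 u(b) = C1 + C2*erfi(sqrt(3)*b/6)


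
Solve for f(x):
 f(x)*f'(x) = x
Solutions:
 f(x) = -sqrt(C1 + x^2)
 f(x) = sqrt(C1 + x^2)


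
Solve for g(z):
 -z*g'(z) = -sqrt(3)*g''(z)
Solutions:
 g(z) = C1 + C2*erfi(sqrt(2)*3^(3/4)*z/6)


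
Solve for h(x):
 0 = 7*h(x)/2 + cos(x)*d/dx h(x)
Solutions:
 h(x) = C1*(sin(x) - 1)^(7/4)/(sin(x) + 1)^(7/4)


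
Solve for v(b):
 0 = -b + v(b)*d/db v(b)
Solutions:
 v(b) = -sqrt(C1 + b^2)
 v(b) = sqrt(C1 + b^2)


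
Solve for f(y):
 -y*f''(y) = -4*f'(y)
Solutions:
 f(y) = C1 + C2*y^5


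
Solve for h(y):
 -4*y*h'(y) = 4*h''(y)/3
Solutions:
 h(y) = C1 + C2*erf(sqrt(6)*y/2)


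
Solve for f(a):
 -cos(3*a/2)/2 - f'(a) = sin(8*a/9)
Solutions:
 f(a) = C1 - sin(3*a/2)/3 + 9*cos(8*a/9)/8


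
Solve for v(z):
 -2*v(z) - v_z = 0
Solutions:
 v(z) = C1*exp(-2*z)


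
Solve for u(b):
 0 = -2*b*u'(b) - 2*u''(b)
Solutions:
 u(b) = C1 + C2*erf(sqrt(2)*b/2)


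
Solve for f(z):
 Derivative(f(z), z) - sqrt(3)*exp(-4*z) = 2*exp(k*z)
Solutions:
 f(z) = C1 - sqrt(3)*exp(-4*z)/4 + 2*exp(k*z)/k


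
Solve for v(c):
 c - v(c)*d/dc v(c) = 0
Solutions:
 v(c) = -sqrt(C1 + c^2)
 v(c) = sqrt(C1 + c^2)


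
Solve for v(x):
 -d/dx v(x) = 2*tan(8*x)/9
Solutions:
 v(x) = C1 + log(cos(8*x))/36


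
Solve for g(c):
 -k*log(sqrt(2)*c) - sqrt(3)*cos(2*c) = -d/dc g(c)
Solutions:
 g(c) = C1 + c*k*(log(c) - 1) + c*k*log(2)/2 + sqrt(3)*sin(2*c)/2


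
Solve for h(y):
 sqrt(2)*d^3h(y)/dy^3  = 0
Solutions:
 h(y) = C1 + C2*y + C3*y^2


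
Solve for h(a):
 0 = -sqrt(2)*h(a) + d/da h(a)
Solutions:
 h(a) = C1*exp(sqrt(2)*a)


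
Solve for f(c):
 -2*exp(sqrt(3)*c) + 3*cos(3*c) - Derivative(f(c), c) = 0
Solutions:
 f(c) = C1 - 2*sqrt(3)*exp(sqrt(3)*c)/3 + sin(3*c)


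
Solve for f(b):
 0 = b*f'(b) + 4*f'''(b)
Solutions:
 f(b) = C1 + Integral(C2*airyai(-2^(1/3)*b/2) + C3*airybi(-2^(1/3)*b/2), b)


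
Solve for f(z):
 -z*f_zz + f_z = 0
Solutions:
 f(z) = C1 + C2*z^2


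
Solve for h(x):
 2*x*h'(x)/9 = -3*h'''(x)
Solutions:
 h(x) = C1 + Integral(C2*airyai(-2^(1/3)*x/3) + C3*airybi(-2^(1/3)*x/3), x)


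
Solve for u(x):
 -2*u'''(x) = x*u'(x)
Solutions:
 u(x) = C1 + Integral(C2*airyai(-2^(2/3)*x/2) + C3*airybi(-2^(2/3)*x/2), x)


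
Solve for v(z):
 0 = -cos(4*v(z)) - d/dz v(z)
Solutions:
 v(z) = -asin((C1 + exp(8*z))/(C1 - exp(8*z)))/4 + pi/4
 v(z) = asin((C1 + exp(8*z))/(C1 - exp(8*z)))/4


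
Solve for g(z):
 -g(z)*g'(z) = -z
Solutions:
 g(z) = -sqrt(C1 + z^2)
 g(z) = sqrt(C1 + z^2)


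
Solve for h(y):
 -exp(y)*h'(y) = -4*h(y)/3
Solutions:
 h(y) = C1*exp(-4*exp(-y)/3)


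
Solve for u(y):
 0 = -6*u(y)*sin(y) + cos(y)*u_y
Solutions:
 u(y) = C1/cos(y)^6


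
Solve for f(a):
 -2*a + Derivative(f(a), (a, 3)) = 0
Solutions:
 f(a) = C1 + C2*a + C3*a^2 + a^4/12


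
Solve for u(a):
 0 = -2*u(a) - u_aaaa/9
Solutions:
 u(a) = (C1*sin(2^(3/4)*sqrt(3)*a/2) + C2*cos(2^(3/4)*sqrt(3)*a/2))*exp(-2^(3/4)*sqrt(3)*a/2) + (C3*sin(2^(3/4)*sqrt(3)*a/2) + C4*cos(2^(3/4)*sqrt(3)*a/2))*exp(2^(3/4)*sqrt(3)*a/2)


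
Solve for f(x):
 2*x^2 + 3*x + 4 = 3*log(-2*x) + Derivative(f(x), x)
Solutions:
 f(x) = C1 + 2*x^3/3 + 3*x^2/2 - 3*x*log(-x) + x*(7 - 3*log(2))


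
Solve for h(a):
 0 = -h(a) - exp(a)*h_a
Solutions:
 h(a) = C1*exp(exp(-a))


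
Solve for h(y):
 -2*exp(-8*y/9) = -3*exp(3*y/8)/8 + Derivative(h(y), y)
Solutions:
 h(y) = C1 + exp(3*y/8) + 9*exp(-8*y/9)/4


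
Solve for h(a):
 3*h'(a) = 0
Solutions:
 h(a) = C1


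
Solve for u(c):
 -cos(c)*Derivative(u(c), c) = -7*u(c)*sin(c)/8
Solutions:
 u(c) = C1/cos(c)^(7/8)


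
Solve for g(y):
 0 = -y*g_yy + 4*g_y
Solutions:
 g(y) = C1 + C2*y^5


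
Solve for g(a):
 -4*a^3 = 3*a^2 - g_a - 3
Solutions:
 g(a) = C1 + a^4 + a^3 - 3*a


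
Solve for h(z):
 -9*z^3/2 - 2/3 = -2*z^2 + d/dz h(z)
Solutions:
 h(z) = C1 - 9*z^4/8 + 2*z^3/3 - 2*z/3


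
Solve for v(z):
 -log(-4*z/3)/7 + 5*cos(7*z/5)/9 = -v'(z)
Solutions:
 v(z) = C1 + z*log(-z)/7 - z*log(3)/7 - z/7 + 2*z*log(2)/7 - 25*sin(7*z/5)/63


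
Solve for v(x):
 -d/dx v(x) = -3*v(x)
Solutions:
 v(x) = C1*exp(3*x)


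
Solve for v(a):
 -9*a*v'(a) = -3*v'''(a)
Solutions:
 v(a) = C1 + Integral(C2*airyai(3^(1/3)*a) + C3*airybi(3^(1/3)*a), a)


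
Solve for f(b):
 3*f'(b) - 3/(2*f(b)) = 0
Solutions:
 f(b) = -sqrt(C1 + b)
 f(b) = sqrt(C1 + b)


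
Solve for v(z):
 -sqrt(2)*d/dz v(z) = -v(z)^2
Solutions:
 v(z) = -2/(C1 + sqrt(2)*z)


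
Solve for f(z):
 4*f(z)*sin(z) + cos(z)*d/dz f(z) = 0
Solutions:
 f(z) = C1*cos(z)^4
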